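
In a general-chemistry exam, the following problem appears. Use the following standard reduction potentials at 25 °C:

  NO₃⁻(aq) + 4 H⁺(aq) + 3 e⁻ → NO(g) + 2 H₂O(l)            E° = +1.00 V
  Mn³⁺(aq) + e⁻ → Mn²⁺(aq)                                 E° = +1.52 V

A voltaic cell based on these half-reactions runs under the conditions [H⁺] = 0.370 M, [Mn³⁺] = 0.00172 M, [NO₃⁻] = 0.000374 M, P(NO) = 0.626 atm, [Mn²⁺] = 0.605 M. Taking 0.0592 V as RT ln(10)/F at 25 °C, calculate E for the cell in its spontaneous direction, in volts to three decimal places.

Mn³⁺/Mn²⁺ is the cathode (higher E°), NO₃⁻/NO the anode: E°cell = +1.52 − (+1.00) = +0.52 V, n = 3.
Overall: 3 Mn³⁺(aq) + NO(g) + 2 H₂O(l) → 3 Mn²⁺(aq) + NO₃⁻(aq) + 4 H⁺(aq)
Q = [Mn²⁺]^3·[NO₃⁻]·[H⁺]^4 / ([Mn³⁺]^3·P(NO)); log Q = 2.688.
E = E° − (0.0592/n) log Q = +0.52 − (0.0592/3)(2.688) = +0.467 V.

+0.467 V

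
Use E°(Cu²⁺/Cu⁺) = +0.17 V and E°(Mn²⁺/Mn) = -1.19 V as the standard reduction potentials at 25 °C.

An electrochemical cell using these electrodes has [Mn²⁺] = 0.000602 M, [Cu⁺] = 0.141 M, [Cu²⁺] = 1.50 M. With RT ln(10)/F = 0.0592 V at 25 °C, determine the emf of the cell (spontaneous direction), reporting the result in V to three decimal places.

+1.516 V

Cu²⁺/Cu⁺ is the cathode (higher E°), Mn²⁺/Mn the anode: E°cell = +0.17 − (-1.19) = +1.36 V, n = 2.
Overall: 2 Cu²⁺(aq) + Mn(s) → 2 Cu⁺(aq) + Mn²⁺(aq)
Q = [Cu⁺]^2·[Mn²⁺] / ([Cu²⁺]^2); log Q = -5.274.
E = E° − (0.0592/n) log Q = +1.36 − (0.0592/2)(-5.274) = +1.516 V.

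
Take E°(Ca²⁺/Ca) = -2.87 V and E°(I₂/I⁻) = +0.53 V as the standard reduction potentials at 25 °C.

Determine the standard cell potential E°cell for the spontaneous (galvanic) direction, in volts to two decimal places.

+3.40 V

The I₂/I⁻ couple has the higher reduction potential, so it is the cathode; Ca²⁺/Ca is oxidised at the anode.
E°cell = E°(cathode) − E°(anode) = (+0.53) − (-2.87) = +3.40 V.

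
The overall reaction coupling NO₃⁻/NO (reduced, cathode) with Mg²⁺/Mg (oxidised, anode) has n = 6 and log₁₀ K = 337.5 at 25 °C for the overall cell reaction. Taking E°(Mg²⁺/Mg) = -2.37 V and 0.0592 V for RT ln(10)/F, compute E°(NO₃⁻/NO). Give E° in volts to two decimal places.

E°cell = (0.0592/n)·log K = (0.0592/6)(337.5) = +3.330 V.
Since NO₃⁻/NO is the cathode and Mg²⁺/Mg the anode, E°cell = E°(NO₃⁻/NO) − E°(Mg²⁺/Mg).
So E°(NO₃⁻/NO) = E°cell + E°(Mg²⁺/Mg) = +3.330 + (-2.37) = +0.96 V.

+0.96 V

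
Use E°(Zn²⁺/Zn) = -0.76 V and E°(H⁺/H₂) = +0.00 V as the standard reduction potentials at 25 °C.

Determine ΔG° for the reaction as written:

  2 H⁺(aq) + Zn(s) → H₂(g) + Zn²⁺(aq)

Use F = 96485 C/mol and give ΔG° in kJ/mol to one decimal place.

-146.7 kJ/mol

As written, H⁺/H₂ is reduced (cathode) and Zn²⁺/Zn is oxidised (anode), so E°cell = (+0.00) − (-0.76) = +0.76 V.
Balancing electrons gives n = 2.
ΔG° = −nFE° = −(2)(96485)(+0.76) = -146,657 J = -146.7 kJ/mol.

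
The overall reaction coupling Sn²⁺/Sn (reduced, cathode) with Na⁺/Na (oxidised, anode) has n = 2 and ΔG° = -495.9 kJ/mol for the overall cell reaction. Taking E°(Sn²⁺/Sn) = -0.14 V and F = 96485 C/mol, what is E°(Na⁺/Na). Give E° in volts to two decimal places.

E°cell = −ΔG°/(nF) = −(-495.9×10³)/((2)(96485)) = +2.570 V.
Since Sn²⁺/Sn is the cathode and Na⁺/Na the anode, E°cell = E°(Sn²⁺/Sn) − E°(Na⁺/Na).
So E°(Na⁺/Na) = E°(Sn²⁺/Sn) − E°cell = (-0.14) − (+2.570) = -2.71 V.

-2.71 V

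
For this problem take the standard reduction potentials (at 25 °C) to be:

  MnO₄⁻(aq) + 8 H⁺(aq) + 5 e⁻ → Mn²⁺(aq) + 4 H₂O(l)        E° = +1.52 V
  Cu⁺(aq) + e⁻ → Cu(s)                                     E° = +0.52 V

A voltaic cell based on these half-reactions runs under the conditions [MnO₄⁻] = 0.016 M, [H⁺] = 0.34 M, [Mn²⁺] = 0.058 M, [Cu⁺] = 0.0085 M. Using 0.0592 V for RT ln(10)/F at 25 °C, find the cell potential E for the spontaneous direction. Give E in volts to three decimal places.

MnO₄⁻/Mn²⁺ is the cathode (higher E°), Cu⁺/Cu the anode: E°cell = +1.52 − (+0.52) = +1.00 V, n = 5.
Overall: MnO₄⁻(aq) + 8 H⁺(aq) + 5 Cu(s) → Mn²⁺(aq) + 4 H₂O(l) + 5 Cu⁺(aq)
Q = [Mn²⁺]·[Cu⁺]^5 / ([MnO₄⁻]·[H⁺]^8); log Q = -6.045.
E = E° − (0.0592/n) log Q = +1.00 − (0.0592/5)(-6.045) = +1.072 V.

+1.072 V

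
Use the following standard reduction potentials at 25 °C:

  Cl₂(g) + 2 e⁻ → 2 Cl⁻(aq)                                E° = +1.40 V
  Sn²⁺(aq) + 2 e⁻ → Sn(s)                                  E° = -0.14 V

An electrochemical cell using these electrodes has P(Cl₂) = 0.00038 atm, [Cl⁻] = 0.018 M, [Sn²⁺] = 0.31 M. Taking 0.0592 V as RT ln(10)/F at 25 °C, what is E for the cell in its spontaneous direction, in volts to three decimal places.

Cl₂/Cl⁻ is the cathode (higher E°), Sn²⁺/Sn the anode: E°cell = +1.40 − (-0.14) = +1.54 V, n = 2.
Overall: Cl₂(g) + Sn(s) → 2 Cl⁻(aq) + Sn²⁺(aq)
Q = [Cl⁻]^2·[Sn²⁺] / (P(Cl₂)); log Q = -0.578.
E = E° − (0.0592/n) log Q = +1.54 − (0.0592/2)(-0.578) = +1.557 V.

+1.557 V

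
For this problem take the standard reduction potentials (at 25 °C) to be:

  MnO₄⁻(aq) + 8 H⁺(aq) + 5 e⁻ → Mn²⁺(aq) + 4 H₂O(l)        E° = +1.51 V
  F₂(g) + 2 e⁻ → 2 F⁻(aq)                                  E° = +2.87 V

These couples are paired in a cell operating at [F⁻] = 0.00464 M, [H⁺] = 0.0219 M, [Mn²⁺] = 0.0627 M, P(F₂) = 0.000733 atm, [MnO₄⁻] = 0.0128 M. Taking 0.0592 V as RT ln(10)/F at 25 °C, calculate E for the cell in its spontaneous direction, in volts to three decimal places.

+1.571 V

F₂/F⁻ is the cathode (higher E°), MnO₄⁻/Mn²⁺ the anode: E°cell = +2.87 − (+1.51) = +1.36 V, n = 10.
Overall: 5 F₂(g) + 2 Mn²⁺(aq) + 8 H₂O(l) → 10 F⁻(aq) + 2 MnO₄⁻(aq) + 16 H⁺(aq)
Q = [F⁻]^10·[MnO₄⁻]^2·[H⁺]^16 / (P(F₂)^5·[Mn²⁺]^2); log Q = -35.593.
E = E° − (0.0592/n) log Q = +1.36 − (0.0592/10)(-35.593) = +1.571 V.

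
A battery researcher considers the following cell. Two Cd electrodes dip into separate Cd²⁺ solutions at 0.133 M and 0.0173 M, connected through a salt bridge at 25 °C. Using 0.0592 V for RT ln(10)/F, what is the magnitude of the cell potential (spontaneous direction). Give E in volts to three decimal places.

+0.026 V

For a concentration cell E°cell = 0. The 0.133 M side is the cathode (reduction is favoured where [Cd²⁺] is higher).
With n = 2, E = −(0.0592/2) log([Cd²⁺]ₐₙ/[Cd²⁺]꜀ₐₜ) = −(0.0592/2) log(0.0173/0.133) = −(0.0592/2)(-0.886) = +0.026 V.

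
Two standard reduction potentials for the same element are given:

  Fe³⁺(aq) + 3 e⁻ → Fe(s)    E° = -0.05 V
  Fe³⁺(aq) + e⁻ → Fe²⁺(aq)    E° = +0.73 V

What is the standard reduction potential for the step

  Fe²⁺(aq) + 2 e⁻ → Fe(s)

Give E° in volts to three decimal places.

-0.440 V

Sequential free energies add, so n₃E°₃ = n₁E°₁ + n₂E°₂.
With n₃ = 3, and the known step contributing 1×(+0.73) V, the unknown satisfies 2·E° = 3×(-0.05) − 1×(+0.73) = -0.880.
E° = -0.880 / 2 = -0.440 V.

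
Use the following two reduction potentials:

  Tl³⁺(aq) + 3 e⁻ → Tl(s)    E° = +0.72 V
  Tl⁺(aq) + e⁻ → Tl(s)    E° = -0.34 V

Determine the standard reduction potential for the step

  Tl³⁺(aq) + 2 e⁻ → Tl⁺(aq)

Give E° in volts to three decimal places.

Sequential free energies add, so n₃E°₃ = n₁E°₁ + n₂E°₂.
With n₃ = 3, and the known step contributing 1×(-0.34) V, the unknown satisfies 2·E° = 3×(+0.72) − 1×(-0.34) = +2.500.
E° = +2.500 / 2 = +1.250 V.

+1.250 V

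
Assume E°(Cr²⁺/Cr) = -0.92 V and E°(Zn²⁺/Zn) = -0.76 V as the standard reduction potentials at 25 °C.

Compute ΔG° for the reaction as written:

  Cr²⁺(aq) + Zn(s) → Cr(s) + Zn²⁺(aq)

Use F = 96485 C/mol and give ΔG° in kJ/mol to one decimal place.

+30.9 kJ/mol

As written, Cr²⁺/Cr is reduced (cathode) and Zn²⁺/Zn is oxidised (anode), so E°cell = (-0.92) − (-0.76) = -0.16 V.
Balancing electrons gives n = 2.
ΔG° = −nFE° = −(2)(96485)(-0.16) = 30,875 J = +30.9 kJ/mol.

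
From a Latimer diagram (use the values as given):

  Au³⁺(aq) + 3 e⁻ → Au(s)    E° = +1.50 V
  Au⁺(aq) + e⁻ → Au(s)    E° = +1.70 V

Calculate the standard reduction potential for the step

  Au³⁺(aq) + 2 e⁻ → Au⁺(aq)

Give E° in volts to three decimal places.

+1.400 V

Sequential free energies add, so n₃E°₃ = n₁E°₁ + n₂E°₂.
With n₃ = 3, and the known step contributing 1×(+1.70) V, the unknown satisfies 2·E° = 3×(+1.50) − 1×(+1.70) = +2.800.
E° = +2.800 / 2 = +1.400 V.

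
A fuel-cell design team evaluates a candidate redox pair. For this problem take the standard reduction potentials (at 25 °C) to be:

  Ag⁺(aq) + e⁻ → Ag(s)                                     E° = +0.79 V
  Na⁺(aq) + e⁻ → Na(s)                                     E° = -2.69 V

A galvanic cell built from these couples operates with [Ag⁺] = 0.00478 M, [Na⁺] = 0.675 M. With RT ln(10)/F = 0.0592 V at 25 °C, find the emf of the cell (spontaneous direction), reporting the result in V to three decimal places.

Ag⁺/Ag is the cathode (higher E°), Na⁺/Na the anode: E°cell = +0.79 − (-2.69) = +3.48 V, n = 1.
Overall: Ag⁺(aq) + Na(s) → Ag(s) + Na⁺(aq)
Q = [Na⁺] / ([Ag⁺]); log Q = 2.150.
E = E° − (0.0592/n) log Q = +3.48 − (0.0592/1)(2.150) = +3.353 V.

+3.353 V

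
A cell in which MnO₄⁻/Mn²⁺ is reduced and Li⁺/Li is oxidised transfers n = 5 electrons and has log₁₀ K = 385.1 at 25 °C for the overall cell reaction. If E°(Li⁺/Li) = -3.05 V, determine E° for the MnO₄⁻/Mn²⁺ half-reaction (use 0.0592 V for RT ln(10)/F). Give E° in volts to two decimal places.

E°cell = (0.0592/n)·log K = (0.0592/5)(385.1) = +4.560 V.
Since MnO₄⁻/Mn²⁺ is the cathode and Li⁺/Li the anode, E°cell = E°(MnO₄⁻/Mn²⁺) − E°(Li⁺/Li).
So E°(MnO₄⁻/Mn²⁺) = E°cell + E°(Li⁺/Li) = +4.560 + (-3.05) = +1.51 V.

+1.51 V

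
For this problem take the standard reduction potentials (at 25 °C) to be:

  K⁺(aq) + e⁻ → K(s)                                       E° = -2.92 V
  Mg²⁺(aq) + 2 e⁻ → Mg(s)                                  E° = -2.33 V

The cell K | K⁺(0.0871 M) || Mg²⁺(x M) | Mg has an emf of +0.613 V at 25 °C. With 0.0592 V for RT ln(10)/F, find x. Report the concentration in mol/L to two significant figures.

0.045 M

Mg²⁺/Mg is the cathode, K⁺/K the anode: E°cell = +0.59 V, n = 2.
Overall reaction: Mg²⁺(aq) + 2 K(s) → Mg(s) + 2 K⁺(aq); Q = [K⁺]^2/[Mg²⁺]^1.
From E = E° − (0.0592/n) log Q: log Q = (E° − E)·n/0.0592 = (+0.59 − (+0.613))·2/0.0592 = -0.7770.
So 1·log[Mg²⁺] = 2·log(0.0871) − log Q = -2.1200 − (-0.7770) = -1.3430; [Mg²⁺] = 10^(-1.3430) ≈ 0.045 M.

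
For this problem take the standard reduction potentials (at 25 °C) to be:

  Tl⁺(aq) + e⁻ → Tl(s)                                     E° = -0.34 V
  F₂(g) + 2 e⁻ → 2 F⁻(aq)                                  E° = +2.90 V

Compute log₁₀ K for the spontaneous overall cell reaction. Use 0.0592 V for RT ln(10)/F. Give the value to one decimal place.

Cathode: F₂/F⁻; anode: Tl⁺/Tl. E°cell = +3.24 V, n = 2.
log K = nE°cell / 0.0592 = (2)(+3.24) / 0.0592 = 109.5.

109.5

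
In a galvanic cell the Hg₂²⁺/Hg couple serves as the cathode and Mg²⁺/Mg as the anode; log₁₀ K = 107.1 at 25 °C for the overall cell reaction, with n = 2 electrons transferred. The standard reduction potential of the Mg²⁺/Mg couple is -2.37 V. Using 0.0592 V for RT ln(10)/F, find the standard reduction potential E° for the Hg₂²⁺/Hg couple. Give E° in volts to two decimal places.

E°cell = (0.0592/n)·log K = (0.0592/2)(107.1) = +3.170 V.
Since Hg₂²⁺/Hg is the cathode and Mg²⁺/Mg the anode, E°cell = E°(Hg₂²⁺/Hg) − E°(Mg²⁺/Mg).
So E°(Hg₂²⁺/Hg) = E°cell + E°(Mg²⁺/Mg) = +3.170 + (-2.37) = +0.80 V.

+0.80 V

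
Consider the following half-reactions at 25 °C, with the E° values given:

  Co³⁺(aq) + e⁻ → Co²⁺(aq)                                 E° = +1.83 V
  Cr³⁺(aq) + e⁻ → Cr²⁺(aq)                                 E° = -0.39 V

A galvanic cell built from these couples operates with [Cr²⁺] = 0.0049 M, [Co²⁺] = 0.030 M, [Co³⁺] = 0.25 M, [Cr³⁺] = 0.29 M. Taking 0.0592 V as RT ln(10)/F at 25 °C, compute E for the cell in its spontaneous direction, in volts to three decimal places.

+2.170 V

Co³⁺/Co²⁺ is the cathode (higher E°), Cr³⁺/Cr²⁺ the anode: E°cell = +1.83 − (-0.39) = +2.22 V, n = 1.
Overall: Co³⁺(aq) + Cr²⁺(aq) → Co²⁺(aq) + Cr³⁺(aq)
Q = [Co²⁺]·[Cr³⁺] / ([Co³⁺]·[Cr²⁺]); log Q = 0.851.
E = E° − (0.0592/n) log Q = +2.22 − (0.0592/1)(0.851) = +2.170 V.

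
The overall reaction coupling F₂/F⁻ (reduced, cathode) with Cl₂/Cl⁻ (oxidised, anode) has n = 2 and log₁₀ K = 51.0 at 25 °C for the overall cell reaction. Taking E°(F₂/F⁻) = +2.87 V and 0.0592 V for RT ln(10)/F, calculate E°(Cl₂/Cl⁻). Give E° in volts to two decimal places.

E°cell = (0.0592/n)·log K = (0.0592/2)(51.0) = +1.510 V.
Since F₂/F⁻ is the cathode and Cl₂/Cl⁻ the anode, E°cell = E°(F₂/F⁻) − E°(Cl₂/Cl⁻).
So E°(Cl₂/Cl⁻) = E°(F₂/F⁻) − E°cell = (+2.87) − (+1.510) = +1.36 V.

+1.36 V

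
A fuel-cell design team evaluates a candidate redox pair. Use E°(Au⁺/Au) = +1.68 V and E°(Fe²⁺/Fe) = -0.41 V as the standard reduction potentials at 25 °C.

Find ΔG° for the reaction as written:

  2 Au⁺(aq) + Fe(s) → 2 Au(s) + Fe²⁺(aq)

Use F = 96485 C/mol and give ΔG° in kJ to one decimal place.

-403.3 kJ

As written, Au⁺/Au is reduced (cathode) and Fe²⁺/Fe is oxidised (anode), so E°cell = (+1.68) − (-0.41) = +2.09 V.
Balancing electrons gives n = 2.
ΔG° = −nFE° = −(2)(96485)(+2.09) = -403,307 J = -403.3 kJ.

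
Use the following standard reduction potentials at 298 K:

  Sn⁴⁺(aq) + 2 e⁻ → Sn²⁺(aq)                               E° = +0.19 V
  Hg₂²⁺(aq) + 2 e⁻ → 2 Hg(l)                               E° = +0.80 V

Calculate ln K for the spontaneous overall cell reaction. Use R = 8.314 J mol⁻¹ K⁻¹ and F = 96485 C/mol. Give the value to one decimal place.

Cathode: Hg₂²⁺/Hg; anode: Sn⁴⁺/Sn²⁺. E°cell = (+0.80) − (+0.19) = +0.61 V, with n = 2.
ΔG° = −nFE° = −RT ln K, so ln K = nFE°/(RT) = (2)(96485)(+0.61) / ((8.314)(298)) = 47.511.

47.5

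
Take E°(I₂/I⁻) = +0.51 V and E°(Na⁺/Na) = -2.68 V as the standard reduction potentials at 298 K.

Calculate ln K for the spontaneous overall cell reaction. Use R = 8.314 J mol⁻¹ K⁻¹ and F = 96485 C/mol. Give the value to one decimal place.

248.5

Cathode: I₂/I⁻; anode: Na⁺/Na. E°cell = (+0.51) − (-2.68) = +3.19 V, with n = 2.
ΔG° = −nFE° = −RT ln K, so ln K = nFE°/(RT) = (2)(96485)(+3.19) / ((8.314)(298)) = 248.459.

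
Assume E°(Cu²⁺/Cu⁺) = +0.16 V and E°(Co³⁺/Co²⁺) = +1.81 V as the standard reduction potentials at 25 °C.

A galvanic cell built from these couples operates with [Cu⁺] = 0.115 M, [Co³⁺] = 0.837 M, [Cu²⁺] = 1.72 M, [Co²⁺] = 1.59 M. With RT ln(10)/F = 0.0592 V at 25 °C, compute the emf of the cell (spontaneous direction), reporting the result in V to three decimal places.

Co³⁺/Co²⁺ is the cathode (higher E°), Cu²⁺/Cu⁺ the anode: E°cell = +1.81 − (+0.16) = +1.65 V, n = 1.
Overall: Co³⁺(aq) + Cu⁺(aq) → Co²⁺(aq) + Cu²⁺(aq)
Q = [Co²⁺]·[Cu²⁺] / ([Co³⁺]·[Cu⁺]); log Q = 1.454.
E = E° − (0.0592/n) log Q = +1.65 − (0.0592/1)(1.454) = +1.564 V.

+1.564 V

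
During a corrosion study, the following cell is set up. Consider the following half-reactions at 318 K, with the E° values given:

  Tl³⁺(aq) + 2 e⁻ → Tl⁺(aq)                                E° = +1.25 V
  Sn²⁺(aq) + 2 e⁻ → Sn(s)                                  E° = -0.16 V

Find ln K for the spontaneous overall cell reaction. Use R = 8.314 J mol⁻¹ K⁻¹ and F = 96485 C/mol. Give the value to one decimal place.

102.9

Cathode: Tl³⁺/Tl⁺; anode: Sn²⁺/Sn. E°cell = (+1.25) − (-0.16) = +1.41 V, with n = 2.
ΔG° = −nFE° = −RT ln K, so ln K = nFE°/(RT) = (2)(96485)(+1.41) / ((8.314)(318)) = 102.913.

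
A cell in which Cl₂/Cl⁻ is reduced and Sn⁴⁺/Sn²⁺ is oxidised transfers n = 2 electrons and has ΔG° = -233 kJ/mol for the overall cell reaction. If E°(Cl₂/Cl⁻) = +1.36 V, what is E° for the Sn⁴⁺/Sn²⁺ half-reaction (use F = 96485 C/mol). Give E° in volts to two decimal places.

+0.15 V

E°cell = −ΔG°/(nF) = −(-233×10³)/((2)(96485)) = +1.207 V.
Since Cl₂/Cl⁻ is the cathode and Sn⁴⁺/Sn²⁺ the anode, E°cell = E°(Cl₂/Cl⁻) − E°(Sn⁴⁺/Sn²⁺).
So E°(Sn⁴⁺/Sn²⁺) = E°(Cl₂/Cl⁻) − E°cell = (+1.36) − (+1.207) = +0.15 V.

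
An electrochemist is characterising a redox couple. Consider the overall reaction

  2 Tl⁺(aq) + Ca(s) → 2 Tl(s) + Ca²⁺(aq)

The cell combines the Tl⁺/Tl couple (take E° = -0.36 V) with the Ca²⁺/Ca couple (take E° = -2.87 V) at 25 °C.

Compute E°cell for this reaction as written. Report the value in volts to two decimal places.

+2.51 V

The Tl⁺/Tl couple has the higher reduction potential, so it is the cathode; Ca²⁺/Ca is oxidised at the anode.
E°cell = E°(cathode) − E°(anode) = (-0.36) − (-2.87) = +2.51 V.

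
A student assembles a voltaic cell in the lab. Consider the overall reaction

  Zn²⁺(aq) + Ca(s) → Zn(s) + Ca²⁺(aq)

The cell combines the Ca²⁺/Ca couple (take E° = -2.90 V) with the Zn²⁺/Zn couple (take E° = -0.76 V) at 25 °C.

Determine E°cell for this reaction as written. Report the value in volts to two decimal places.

+2.14 V

The Zn²⁺/Zn couple has the higher reduction potential, so it is the cathode; Ca²⁺/Ca is oxidised at the anode.
E°cell = E°(cathode) − E°(anode) = (-0.76) − (-2.90) = +2.14 V.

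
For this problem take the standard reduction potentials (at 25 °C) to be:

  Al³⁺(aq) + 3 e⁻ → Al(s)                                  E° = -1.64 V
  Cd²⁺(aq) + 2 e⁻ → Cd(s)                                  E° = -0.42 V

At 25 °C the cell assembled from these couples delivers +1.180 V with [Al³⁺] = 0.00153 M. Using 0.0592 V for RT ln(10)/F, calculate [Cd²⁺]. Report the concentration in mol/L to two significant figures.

0.00059 M

Cd²⁺/Cd is the cathode, Al³⁺/Al the anode: E°cell = +1.22 V, n = 6.
Overall reaction: 3 Cd²⁺(aq) + 2 Al(s) → 3 Cd(s) + 2 Al³⁺(aq); Q = [Al³⁺]^2/[Cd²⁺]^3.
From E = E° − (0.0592/n) log Q: log Q = (E° − E)·n/0.0592 = (+1.22 − (+1.180))·6/0.0592 = 4.0541.
So 3·log[Cd²⁺] = 2·log(0.00153) − log Q = -5.6306 − (4.0541) = -9.6847; log[Cd²⁺] = -9.6847 / 3 = -3.2282; [Cd²⁺] = 10^(-3.2282) ≈ 0.00059 M.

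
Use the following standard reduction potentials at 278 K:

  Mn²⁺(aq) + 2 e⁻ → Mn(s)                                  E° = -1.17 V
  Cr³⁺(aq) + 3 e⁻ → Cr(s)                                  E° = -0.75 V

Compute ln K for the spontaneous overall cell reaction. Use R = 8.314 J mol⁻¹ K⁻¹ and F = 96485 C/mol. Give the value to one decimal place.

105.2

Cathode: Cr³⁺/Cr; anode: Mn²⁺/Mn. E°cell = (-0.75) − (-1.17) = +0.42 V, with n = 6.
ΔG° = −nFE° = −RT ln K, so ln K = nFE°/(RT) = (6)(96485)(+0.42) / ((8.314)(278)) = 105.198.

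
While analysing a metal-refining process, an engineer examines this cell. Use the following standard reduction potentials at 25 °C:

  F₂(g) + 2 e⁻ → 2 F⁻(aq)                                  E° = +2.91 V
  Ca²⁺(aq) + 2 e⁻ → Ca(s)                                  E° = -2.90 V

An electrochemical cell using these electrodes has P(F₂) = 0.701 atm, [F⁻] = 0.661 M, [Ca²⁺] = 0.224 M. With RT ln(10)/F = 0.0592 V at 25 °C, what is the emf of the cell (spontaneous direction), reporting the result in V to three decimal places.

F₂/F⁻ is the cathode (higher E°), Ca²⁺/Ca the anode: E°cell = +2.91 − (-2.90) = +5.81 V, n = 2.
Overall: F₂(g) + Ca(s) → 2 F⁻(aq) + Ca²⁺(aq)
Q = [F⁻]^2·[Ca²⁺] / (P(F₂)); log Q = -0.855.
E = E° − (0.0592/n) log Q = +5.81 − (0.0592/2)(-0.855) = +5.835 V.

+5.835 V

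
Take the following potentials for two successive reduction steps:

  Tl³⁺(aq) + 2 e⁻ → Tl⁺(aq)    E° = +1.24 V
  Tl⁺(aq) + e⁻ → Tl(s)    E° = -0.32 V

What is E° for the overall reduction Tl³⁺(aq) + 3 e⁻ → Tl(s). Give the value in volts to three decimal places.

Standard free energies of sequential steps add: ΔG°₃ = ΔG°₁ + ΔG°₂, so n₃E°₃ = n₁E°₁ + n₂E°₂.
E°₃ = (2×+1.24 + 1×-0.32) / 3 = (+2.160) / 3 = +0.720 V.
Simply averaging or adding the two E° values would be wrong; the electron-weighted sum is required.

+0.720 V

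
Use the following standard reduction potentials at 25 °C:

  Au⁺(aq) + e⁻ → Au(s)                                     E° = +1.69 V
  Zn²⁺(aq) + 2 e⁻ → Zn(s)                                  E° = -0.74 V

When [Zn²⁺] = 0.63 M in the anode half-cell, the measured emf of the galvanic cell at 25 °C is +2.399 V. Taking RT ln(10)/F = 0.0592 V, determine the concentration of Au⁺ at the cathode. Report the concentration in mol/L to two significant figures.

Au⁺/Au is the cathode, Zn²⁺/Zn the anode: E°cell = +2.43 V, n = 2.
Overall reaction: 2 Au⁺(aq) + Zn(s) → 2 Au(s) + Zn²⁺(aq); Q = [Zn²⁺]^1/[Au⁺]^2.
From E = E° − (0.0592/n) log Q: log Q = (E° − E)·n/0.0592 = (+2.43 − (+2.399))·2/0.0592 = 1.0473.
So 2·log[Au⁺] = 1·log(0.63) − log Q = -0.2007 − (1.0473) = -1.2480; log[Au⁺] = -1.2480 / 2 = -0.6240; [Au⁺] = 10^(-0.6240) ≈ 0.24 M.

0.24 M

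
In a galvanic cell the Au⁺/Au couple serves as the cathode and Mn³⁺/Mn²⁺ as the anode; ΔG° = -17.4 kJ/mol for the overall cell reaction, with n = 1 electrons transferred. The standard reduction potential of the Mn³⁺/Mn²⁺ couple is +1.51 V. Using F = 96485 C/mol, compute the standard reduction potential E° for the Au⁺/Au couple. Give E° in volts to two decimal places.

+1.69 V

E°cell = −ΔG°/(nF) = −(-17.4×10³)/((1)(96485)) = +0.180 V.
Since Au⁺/Au is the cathode and Mn³⁺/Mn²⁺ the anode, E°cell = E°(Au⁺/Au) − E°(Mn³⁺/Mn²⁺).
So E°(Au⁺/Au) = E°cell + E°(Mn³⁺/Mn²⁺) = +0.180 + (+1.51) = +1.69 V.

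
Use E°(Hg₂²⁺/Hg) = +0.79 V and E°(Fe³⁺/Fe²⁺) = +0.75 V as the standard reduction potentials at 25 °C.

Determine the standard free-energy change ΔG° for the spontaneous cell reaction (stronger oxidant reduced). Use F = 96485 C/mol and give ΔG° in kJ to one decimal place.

-7.7 kJ

Hg₂²⁺/Hg (E° = +0.79 V) is the cathode; Fe³⁺/Fe²⁺ (E° = +0.75 V) is the anode, so E°cell = +0.04 V.
Balancing electrons gives n = 2 (lcm of 2 and 1).
ΔG° = −nFE° = −(2)(96485)(+0.04) = -7,719 J = -7.7 kJ.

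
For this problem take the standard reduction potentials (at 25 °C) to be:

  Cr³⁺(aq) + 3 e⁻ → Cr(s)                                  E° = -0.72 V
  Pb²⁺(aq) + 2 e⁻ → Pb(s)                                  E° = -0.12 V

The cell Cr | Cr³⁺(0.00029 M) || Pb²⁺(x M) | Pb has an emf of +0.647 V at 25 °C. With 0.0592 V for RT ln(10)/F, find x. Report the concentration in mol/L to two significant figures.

Pb²⁺/Pb is the cathode, Cr³⁺/Cr the anode: E°cell = +0.60 V, n = 6.
Overall reaction: 3 Pb²⁺(aq) + 2 Cr(s) → 3 Pb(s) + 2 Cr³⁺(aq); Q = [Cr³⁺]^2/[Pb²⁺]^3.
From E = E° − (0.0592/n) log Q: log Q = (E° − E)·n/0.0592 = (+0.60 − (+0.647))·6/0.0592 = -4.7635.
So 3·log[Pb²⁺] = 2·log(0.00029) − log Q = -7.0752 − (-4.7635) = -2.3117; log[Pb²⁺] = -2.3117 / 3 = -0.7706; [Pb²⁺] = 10^(-0.7706) ≈ 0.17 M.

0.17 M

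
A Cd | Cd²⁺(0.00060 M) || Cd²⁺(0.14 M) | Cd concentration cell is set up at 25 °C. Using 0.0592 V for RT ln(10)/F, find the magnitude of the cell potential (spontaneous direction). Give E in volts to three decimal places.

For a concentration cell E°cell = 0. The 0.14 M side is the cathode (reduction is favoured where [Cd²⁺] is higher).
With n = 2, E = −(0.0592/2) log([Cd²⁺]ₐₙ/[Cd²⁺]꜀ₐₜ) = −(0.0592/2) log(0.0006/0.14) = −(0.0592/2)(-2.368) = +0.070 V.

+0.070 V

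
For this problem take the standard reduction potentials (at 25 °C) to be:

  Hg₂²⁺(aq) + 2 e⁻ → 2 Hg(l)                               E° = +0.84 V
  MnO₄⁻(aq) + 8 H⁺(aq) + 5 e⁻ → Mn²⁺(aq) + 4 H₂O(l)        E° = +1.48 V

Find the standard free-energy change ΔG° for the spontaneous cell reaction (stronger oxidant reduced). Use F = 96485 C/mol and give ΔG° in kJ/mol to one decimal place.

MnO₄⁻/Mn²⁺ (E° = +1.48 V) is the cathode; Hg₂²⁺/Hg (E° = +0.84 V) is the anode, so E°cell = +0.64 V.
Balancing electrons gives n = 10 (lcm of 5 and 2).
ΔG° = −nFE° = −(10)(96485)(+0.64) = -617,504 J = -617.5 kJ/mol.

-617.5 kJ/mol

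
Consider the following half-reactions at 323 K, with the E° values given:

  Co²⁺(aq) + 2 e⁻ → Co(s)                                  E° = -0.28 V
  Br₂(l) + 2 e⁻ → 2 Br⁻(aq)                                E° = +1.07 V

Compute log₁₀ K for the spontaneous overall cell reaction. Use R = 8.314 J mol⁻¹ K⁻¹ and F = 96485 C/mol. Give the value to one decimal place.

Cathode: Br₂/Br⁻; anode: Co²⁺/Co. E°cell = (+1.07) − (-0.28) = +1.35 V, with n = 2.
ΔG° = −nFE° = −RT ln K, so ln K = nFE°/(RT) = (2)(96485)(+1.35) / ((8.314)(323)) = 97.009.
log₁₀ K = 97.009 / ln 10 = 42.1.

42.1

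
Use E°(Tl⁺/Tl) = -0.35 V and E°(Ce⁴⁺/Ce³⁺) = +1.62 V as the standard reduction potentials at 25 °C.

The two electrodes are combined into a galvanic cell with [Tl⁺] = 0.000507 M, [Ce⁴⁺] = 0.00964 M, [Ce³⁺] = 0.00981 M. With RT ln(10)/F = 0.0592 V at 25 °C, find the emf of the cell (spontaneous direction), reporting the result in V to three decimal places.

Ce⁴⁺/Ce³⁺ is the cathode (higher E°), Tl⁺/Tl the anode: E°cell = +1.62 − (-0.35) = +1.97 V, n = 1.
Overall: Ce⁴⁺(aq) + Tl(s) → Ce³⁺(aq) + Tl⁺(aq)
Q = [Ce³⁺]·[Tl⁺] / ([Ce⁴⁺]); log Q = -3.287.
E = E° − (0.0592/n) log Q = +1.97 − (0.0592/1)(-3.287) = +2.165 V.

+2.165 V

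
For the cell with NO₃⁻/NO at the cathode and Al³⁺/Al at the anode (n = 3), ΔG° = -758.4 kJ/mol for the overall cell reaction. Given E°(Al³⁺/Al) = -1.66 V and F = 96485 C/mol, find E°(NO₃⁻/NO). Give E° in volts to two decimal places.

+0.96 V

E°cell = −ΔG°/(nF) = −(-758.4×10³)/((3)(96485)) = +2.620 V.
Since NO₃⁻/NO is the cathode and Al³⁺/Al the anode, E°cell = E°(NO₃⁻/NO) − E°(Al³⁺/Al).
So E°(NO₃⁻/NO) = E°cell + E°(Al³⁺/Al) = +2.620 + (-1.66) = +0.96 V.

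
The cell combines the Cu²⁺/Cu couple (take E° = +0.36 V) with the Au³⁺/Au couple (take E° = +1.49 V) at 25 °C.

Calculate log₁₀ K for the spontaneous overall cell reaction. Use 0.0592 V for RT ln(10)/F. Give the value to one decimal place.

114.5

Cathode: Au³⁺/Au; anode: Cu²⁺/Cu. E°cell = +1.13 V, n = 6.
log K = nE°cell / 0.0592 = (6)(+1.13) / 0.0592 = 114.5.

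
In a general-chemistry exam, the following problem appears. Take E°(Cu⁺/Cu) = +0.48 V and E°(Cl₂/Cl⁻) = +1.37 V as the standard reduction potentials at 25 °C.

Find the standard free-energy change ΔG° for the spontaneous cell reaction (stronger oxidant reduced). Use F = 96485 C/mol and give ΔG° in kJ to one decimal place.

-171.7 kJ

Cl₂/Cl⁻ (E° = +1.37 V) is the cathode; Cu⁺/Cu (E° = +0.48 V) is the anode, so E°cell = +0.89 V.
Balancing electrons gives n = 2 (lcm of 2 and 1).
ΔG° = −nFE° = −(2)(96485)(+0.89) = -171,743 J = -171.7 kJ.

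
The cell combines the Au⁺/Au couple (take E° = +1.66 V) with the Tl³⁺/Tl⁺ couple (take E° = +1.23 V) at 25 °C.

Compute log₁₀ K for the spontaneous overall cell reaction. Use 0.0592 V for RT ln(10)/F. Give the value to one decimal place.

Cathode: Au⁺/Au; anode: Tl³⁺/Tl⁺. E°cell = +0.43 V, n = 2.
log K = nE°cell / 0.0592 = (2)(+0.43) / 0.0592 = 14.5.

14.5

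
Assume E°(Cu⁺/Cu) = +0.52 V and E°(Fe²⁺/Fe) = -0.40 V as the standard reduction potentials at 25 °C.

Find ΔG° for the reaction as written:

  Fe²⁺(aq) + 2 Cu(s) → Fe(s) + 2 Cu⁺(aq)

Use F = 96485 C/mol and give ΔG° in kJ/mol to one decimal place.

As written, Fe²⁺/Fe is reduced (cathode) and Cu⁺/Cu is oxidised (anode), so E°cell = (-0.40) − (+0.52) = -0.92 V.
Balancing electrons gives n = 2.
ΔG° = −nFE° = −(2)(96485)(-0.92) = 177,532 J = +177.5 kJ/mol.

+177.5 kJ/mol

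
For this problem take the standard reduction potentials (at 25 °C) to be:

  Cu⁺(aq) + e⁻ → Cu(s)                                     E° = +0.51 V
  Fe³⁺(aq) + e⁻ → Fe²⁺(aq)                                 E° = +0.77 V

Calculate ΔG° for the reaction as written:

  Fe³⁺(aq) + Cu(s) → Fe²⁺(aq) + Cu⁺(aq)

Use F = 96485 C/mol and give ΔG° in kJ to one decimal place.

As written, Fe³⁺/Fe²⁺ is reduced (cathode) and Cu⁺/Cu is oxidised (anode), so E°cell = (+0.77) − (+0.51) = +0.26 V.
Balancing electrons gives n = 1.
ΔG° = −nFE° = −(1)(96485)(+0.26) = -25,086 J = -25.1 kJ.

-25.1 kJ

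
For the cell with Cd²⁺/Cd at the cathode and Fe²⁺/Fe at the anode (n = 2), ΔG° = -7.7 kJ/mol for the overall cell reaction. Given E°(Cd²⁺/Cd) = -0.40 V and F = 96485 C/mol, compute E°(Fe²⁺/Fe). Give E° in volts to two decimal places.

E°cell = −ΔG°/(nF) = −(-7.7×10³)/((2)(96485)) = +0.040 V.
Since Cd²⁺/Cd is the cathode and Fe²⁺/Fe the anode, E°cell = E°(Cd²⁺/Cd) − E°(Fe²⁺/Fe).
So E°(Fe²⁺/Fe) = E°(Cd²⁺/Cd) − E°cell = (-0.40) − (+0.040) = -0.44 V.

-0.44 V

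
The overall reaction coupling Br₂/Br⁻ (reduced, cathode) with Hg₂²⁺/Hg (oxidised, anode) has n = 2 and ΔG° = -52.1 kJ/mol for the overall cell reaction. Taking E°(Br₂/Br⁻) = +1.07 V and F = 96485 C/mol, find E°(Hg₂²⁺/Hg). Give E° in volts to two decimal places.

E°cell = −ΔG°/(nF) = −(-52.1×10³)/((2)(96485)) = +0.270 V.
Since Br₂/Br⁻ is the cathode and Hg₂²⁺/Hg the anode, E°cell = E°(Br₂/Br⁻) − E°(Hg₂²⁺/Hg).
So E°(Hg₂²⁺/Hg) = E°(Br₂/Br⁻) − E°cell = (+1.07) − (+0.270) = +0.80 V.

+0.80 V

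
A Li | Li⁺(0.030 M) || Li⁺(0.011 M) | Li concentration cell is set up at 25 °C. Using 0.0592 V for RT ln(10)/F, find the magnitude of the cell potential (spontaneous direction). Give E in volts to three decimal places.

For a concentration cell E°cell = 0. The 0.030 M side is the cathode (reduction is favoured where [Li⁺] is higher).
With n = 1, E = −(0.0592/1) log([Li⁺]ₐₙ/[Li⁺]꜀ₐₜ) = −(0.0592/1) log(0.011/0.03) = −(0.0592/1)(-0.436) = +0.026 V.

+0.026 V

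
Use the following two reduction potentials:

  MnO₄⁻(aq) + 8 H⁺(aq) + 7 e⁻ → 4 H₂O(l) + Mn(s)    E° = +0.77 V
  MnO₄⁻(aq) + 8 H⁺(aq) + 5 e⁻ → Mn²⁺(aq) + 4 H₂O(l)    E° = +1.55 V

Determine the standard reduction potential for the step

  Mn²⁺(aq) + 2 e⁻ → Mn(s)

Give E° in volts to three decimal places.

-1.180 V

Sequential free energies add, so n₃E°₃ = n₁E°₁ + n₂E°₂.
With n₃ = 7, and the known step contributing 5×(+1.55) V, the unknown satisfies 2·E° = 7×(+0.77) − 5×(+1.55) = -2.360.
E° = -2.360 / 2 = -1.180 V.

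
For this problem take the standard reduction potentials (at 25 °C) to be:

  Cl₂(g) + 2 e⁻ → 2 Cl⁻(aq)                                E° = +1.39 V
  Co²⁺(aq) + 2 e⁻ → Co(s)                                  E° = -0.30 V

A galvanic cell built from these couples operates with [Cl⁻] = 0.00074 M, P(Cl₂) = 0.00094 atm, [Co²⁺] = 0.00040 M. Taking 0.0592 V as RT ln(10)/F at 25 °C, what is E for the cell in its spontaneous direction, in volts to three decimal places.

Cl₂/Cl⁻ is the cathode (higher E°), Co²⁺/Co the anode: E°cell = +1.39 − (-0.30) = +1.69 V, n = 2.
Overall: Cl₂(g) + Co(s) → 2 Cl⁻(aq) + Co²⁺(aq)
Q = [Cl⁻]^2·[Co²⁺] / (P(Cl₂)); log Q = -6.633.
E = E° − (0.0592/n) log Q = +1.69 − (0.0592/2)(-6.633) = +1.886 V.

+1.886 V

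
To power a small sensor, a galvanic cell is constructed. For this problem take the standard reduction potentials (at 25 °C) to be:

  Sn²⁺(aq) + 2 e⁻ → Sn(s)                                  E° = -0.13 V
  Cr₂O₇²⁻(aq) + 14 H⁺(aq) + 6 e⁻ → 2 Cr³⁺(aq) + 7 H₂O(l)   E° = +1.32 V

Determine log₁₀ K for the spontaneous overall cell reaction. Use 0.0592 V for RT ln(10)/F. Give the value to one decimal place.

Cathode: Cr₂O₇²⁻/Cr³⁺; anode: Sn²⁺/Sn. E°cell = +1.45 V, n = 6.
log K = nE°cell / 0.0592 = (6)(+1.45) / 0.0592 = 147.0.

147.0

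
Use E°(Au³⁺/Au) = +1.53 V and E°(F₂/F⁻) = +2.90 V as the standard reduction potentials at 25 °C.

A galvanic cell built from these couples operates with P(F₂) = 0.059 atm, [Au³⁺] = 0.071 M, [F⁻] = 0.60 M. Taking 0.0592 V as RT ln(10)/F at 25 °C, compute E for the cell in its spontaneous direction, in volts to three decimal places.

+1.369 V

F₂/F⁻ is the cathode (higher E°), Au³⁺/Au the anode: E°cell = +2.90 − (+1.53) = +1.37 V, n = 6.
Overall: 3 F₂(g) + 2 Au(s) → 6 F⁻(aq) + 2 Au³⁺(aq)
Q = [F⁻]^6·[Au³⁺]^2 / (P(F₂)^3); log Q = 0.059.
E = E° − (0.0592/n) log Q = +1.37 − (0.0592/6)(0.059) = +1.369 V.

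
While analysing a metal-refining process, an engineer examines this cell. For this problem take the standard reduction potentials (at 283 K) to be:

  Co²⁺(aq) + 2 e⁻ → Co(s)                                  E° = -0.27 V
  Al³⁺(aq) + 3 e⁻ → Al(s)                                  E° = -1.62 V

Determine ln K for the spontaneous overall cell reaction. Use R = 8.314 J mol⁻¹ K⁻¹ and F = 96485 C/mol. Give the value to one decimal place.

332.2

Cathode: Co²⁺/Co; anode: Al³⁺/Al. E°cell = (-0.27) − (-1.62) = +1.35 V, with n = 6.
ΔG° = −nFE° = −RT ln K, so ln K = nFE°/(RT) = (6)(96485)(+1.35) / ((8.314)(283)) = 332.161.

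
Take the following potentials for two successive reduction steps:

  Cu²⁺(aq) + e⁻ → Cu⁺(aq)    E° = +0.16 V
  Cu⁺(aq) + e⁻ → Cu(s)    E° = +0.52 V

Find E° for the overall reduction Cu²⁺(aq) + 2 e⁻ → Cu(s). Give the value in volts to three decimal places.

+0.340 V

Since ΔG° = −nFE° is additive over sequential reductions, n₃E°₃ = n₁E°₁ + n₂E°₂.
E°₃ = (1×+0.16 + 1×+0.52) / 2 = (+0.680) / 2 = +0.340 V.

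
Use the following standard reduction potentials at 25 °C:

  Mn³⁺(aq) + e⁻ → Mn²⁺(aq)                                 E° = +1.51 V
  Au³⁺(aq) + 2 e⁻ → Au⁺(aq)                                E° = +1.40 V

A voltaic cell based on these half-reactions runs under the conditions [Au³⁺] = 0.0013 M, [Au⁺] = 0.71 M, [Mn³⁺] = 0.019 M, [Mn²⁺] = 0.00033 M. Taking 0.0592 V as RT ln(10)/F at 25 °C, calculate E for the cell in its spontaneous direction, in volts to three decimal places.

Mn³⁺/Mn²⁺ is the cathode (higher E°), Au³⁺/Au⁺ the anode: E°cell = +1.51 − (+1.40) = +0.11 V, n = 2.
Overall: 2 Mn³⁺(aq) + Au⁺(aq) → 2 Mn²⁺(aq) + Au³⁺(aq)
Q = [Mn²⁺]^2·[Au³⁺] / ([Mn³⁺]^2·[Au⁺]); log Q = -6.258.
E = E° − (0.0592/n) log Q = +0.11 − (0.0592/2)(-6.258) = +0.295 V.

+0.295 V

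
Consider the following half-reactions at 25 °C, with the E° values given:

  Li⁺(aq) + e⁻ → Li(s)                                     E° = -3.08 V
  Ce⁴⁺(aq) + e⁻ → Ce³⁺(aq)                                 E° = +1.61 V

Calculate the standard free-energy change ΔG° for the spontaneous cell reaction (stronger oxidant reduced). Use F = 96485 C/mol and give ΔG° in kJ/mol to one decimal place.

-452.5 kJ/mol

Ce⁴⁺/Ce³⁺ (E° = +1.61 V) is the cathode; Li⁺/Li (E° = -3.08 V) is the anode, so E°cell = +4.69 V.
Balancing electrons gives n = 1 (lcm of 1 and 1).
ΔG° = −nFE° = −(1)(96485)(+4.69) = -452,515 J = -452.5 kJ/mol.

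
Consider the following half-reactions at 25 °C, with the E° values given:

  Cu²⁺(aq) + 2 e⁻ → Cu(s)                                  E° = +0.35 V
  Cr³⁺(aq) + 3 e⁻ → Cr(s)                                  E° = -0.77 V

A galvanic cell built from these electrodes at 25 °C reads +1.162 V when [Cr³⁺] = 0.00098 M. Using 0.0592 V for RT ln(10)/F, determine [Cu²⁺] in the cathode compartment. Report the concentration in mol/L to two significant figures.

0.26 M

Cu²⁺/Cu is the cathode, Cr³⁺/Cr the anode: E°cell = +1.12 V, n = 6.
Overall reaction: 3 Cu²⁺(aq) + 2 Cr(s) → 3 Cu(s) + 2 Cr³⁺(aq); Q = [Cr³⁺]^2/[Cu²⁺]^3.
From E = E° − (0.0592/n) log Q: log Q = (E° − E)·n/0.0592 = (+1.12 − (+1.162))·6/0.0592 = -4.2568.
So 3·log[Cu²⁺] = 2·log(0.00098) − log Q = -6.0175 − (-4.2568) = -1.7607; log[Cu²⁺] = -1.7607 / 3 = -0.5869; [Cu²⁺] = 10^(-0.5869) ≈ 0.26 M.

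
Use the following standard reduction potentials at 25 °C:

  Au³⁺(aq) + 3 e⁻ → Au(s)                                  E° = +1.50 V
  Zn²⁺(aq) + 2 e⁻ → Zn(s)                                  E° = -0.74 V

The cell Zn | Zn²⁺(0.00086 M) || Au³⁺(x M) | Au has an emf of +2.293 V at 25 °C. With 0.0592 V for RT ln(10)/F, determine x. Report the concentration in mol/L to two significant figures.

0.012 M

Au³⁺/Au is the cathode, Zn²⁺/Zn the anode: E°cell = +2.24 V, n = 6.
Overall reaction: 2 Au³⁺(aq) + 3 Zn(s) → 2 Au(s) + 3 Zn²⁺(aq); Q = [Zn²⁺]^3/[Au³⁺]^2.
From E = E° − (0.0592/n) log Q: log Q = (E° − E)·n/0.0592 = (+2.24 − (+2.293))·6/0.0592 = -5.3716.
So 2·log[Au³⁺] = 3·log(0.00086) − log Q = -9.1965 − (-5.3716) = -3.8249; log[Au³⁺] = -3.8249 / 2 = -1.9124; [Au³⁺] = 10^(-1.9124) ≈ 0.012 M.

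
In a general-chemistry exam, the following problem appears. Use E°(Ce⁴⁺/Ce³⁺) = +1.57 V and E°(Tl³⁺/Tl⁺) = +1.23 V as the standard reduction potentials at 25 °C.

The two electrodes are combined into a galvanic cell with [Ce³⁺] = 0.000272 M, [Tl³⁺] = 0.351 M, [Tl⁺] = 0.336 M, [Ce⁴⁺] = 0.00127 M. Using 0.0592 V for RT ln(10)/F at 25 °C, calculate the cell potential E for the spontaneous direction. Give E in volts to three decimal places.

Ce⁴⁺/Ce³⁺ is the cathode (higher E°), Tl³⁺/Tl⁺ the anode: E°cell = +1.57 − (+1.23) = +0.34 V, n = 2.
Overall: 2 Ce⁴⁺(aq) + Tl⁺(aq) → 2 Ce³⁺(aq) + Tl³⁺(aq)
Q = [Ce³⁺]^2·[Tl³⁺] / ([Ce⁴⁺]^2·[Tl⁺]); log Q = -1.320.
E = E° − (0.0592/n) log Q = +0.34 − (0.0592/2)(-1.320) = +0.379 V.

+0.379 V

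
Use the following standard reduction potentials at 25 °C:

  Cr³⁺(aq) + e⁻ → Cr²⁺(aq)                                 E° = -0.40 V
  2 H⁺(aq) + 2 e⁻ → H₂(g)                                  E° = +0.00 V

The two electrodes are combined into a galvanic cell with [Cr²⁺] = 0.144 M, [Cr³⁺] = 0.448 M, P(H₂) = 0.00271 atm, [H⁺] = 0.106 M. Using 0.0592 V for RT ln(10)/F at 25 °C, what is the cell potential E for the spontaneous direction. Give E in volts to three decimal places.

H⁺/H₂ is the cathode (higher E°), Cr³⁺/Cr²⁺ the anode: E°cell = +0.00 − (-0.40) = +0.40 V, n = 2.
Overall: 2 H⁺(aq) + 2 Cr²⁺(aq) → H₂(g) + 2 Cr³⁺(aq)
Q = P(H₂)·[Cr³⁺]^2 / ([H⁺]^2·[Cr²⁺]^2); log Q = 0.368.
E = E° − (0.0592/n) log Q = +0.40 − (0.0592/2)(0.368) = +0.389 V.

+0.389 V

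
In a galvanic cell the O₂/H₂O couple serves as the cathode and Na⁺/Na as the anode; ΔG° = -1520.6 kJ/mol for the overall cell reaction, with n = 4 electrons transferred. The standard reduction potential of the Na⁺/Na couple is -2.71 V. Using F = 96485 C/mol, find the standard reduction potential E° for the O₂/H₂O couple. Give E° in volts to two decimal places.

E°cell = −ΔG°/(nF) = −(-1520.6×10³)/((4)(96485)) = +3.940 V.
Since O₂/H₂O is the cathode and Na⁺/Na the anode, E°cell = E°(O₂/H₂O) − E°(Na⁺/Na).
So E°(O₂/H₂O) = E°cell + E°(Na⁺/Na) = +3.940 + (-2.71) = +1.23 V.

+1.23 V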